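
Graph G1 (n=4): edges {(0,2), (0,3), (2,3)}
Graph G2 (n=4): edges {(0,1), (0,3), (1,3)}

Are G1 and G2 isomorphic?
Yes, isomorphic

The graphs are isomorphic.
One valid mapping φ: V(G1) → V(G2): 0→3, 1→2, 2→1, 3→0

Verify φ preserves adjacency — for each edge of G1, its image is an edge of G2:
  (0,2) → (φ(0),φ(2)) = (1,3) ∈ E(G2) ✓
  (0,3) → (φ(0),φ(3)) = (0,3) ∈ E(G2) ✓
  (2,3) → (φ(2),φ(3)) = (0,1) ∈ E(G2) ✓
All 3 edges of G1 map to edges of G2, and |E(G1)| = |E(G2)| = 3, so φ is a bijection on edges as well as vertices. Hence G1 ≅ G2.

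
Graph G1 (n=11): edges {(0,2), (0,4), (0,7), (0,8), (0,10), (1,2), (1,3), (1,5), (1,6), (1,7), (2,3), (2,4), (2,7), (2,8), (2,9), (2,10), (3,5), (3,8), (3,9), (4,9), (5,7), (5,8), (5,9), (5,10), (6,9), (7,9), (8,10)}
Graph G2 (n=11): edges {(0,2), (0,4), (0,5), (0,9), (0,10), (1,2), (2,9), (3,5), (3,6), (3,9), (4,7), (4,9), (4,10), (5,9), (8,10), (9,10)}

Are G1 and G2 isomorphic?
No, not isomorphic

The graphs are NOT isomorphic.

Counting triangles (3-cliques): G1 has 18, G2 has 7.
Triangle count is an isomorphism invariant, so differing triangle counts rule out isomorphism.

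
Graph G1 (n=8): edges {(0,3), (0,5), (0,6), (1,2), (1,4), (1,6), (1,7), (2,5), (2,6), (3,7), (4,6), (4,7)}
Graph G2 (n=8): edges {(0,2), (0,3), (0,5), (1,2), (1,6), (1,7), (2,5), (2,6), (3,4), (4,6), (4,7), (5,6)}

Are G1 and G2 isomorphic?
Yes, isomorphic

The graphs are isomorphic.
One valid mapping φ: V(G1) → V(G2): 0→4, 1→2, 2→1, 3→3, 4→5, 5→7, 6→6, 7→0

Verify φ preserves adjacency — for each edge of G1, its image is an edge of G2:
  (0,3) → (φ(0),φ(3)) = (3,4) ∈ E(G2) ✓
  (0,5) → (φ(0),φ(5)) = (4,7) ∈ E(G2) ✓
  (0,6) → (φ(0),φ(6)) = (4,6) ∈ E(G2) ✓
  (1,2) → (φ(1),φ(2)) = (1,2) ∈ E(G2) ✓
  (1,4) → (φ(1),φ(4)) = (2,5) ∈ E(G2) ✓
  (1,6) → (φ(1),φ(6)) = (2,6) ∈ E(G2) ✓
  (1,7) → (φ(1),φ(7)) = (0,2) ∈ E(G2) ✓
  (2,5) → (φ(2),φ(5)) = (1,7) ∈ E(G2) ✓
  (2,6) → (φ(2),φ(6)) = (1,6) ∈ E(G2) ✓
  (3,7) → (φ(3),φ(7)) = (0,3) ∈ E(G2) ✓
  (4,6) → (φ(4),φ(6)) = (5,6) ∈ E(G2) ✓
  (4,7) → (φ(4),φ(7)) = (0,5) ∈ E(G2) ✓
All 12 edges of G1 map to edges of G2, and |E(G1)| = |E(G2)| = 12, so φ is a bijection on edges as well as vertices. Hence G1 ≅ G2.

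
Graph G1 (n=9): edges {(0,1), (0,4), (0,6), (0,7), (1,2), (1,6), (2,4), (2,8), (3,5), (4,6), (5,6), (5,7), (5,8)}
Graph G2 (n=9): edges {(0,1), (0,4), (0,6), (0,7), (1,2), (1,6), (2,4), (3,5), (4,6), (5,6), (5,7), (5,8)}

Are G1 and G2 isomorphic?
No, not isomorphic

The graphs are NOT isomorphic.

Counting edges: G1 has 13 edge(s); G2 has 12 edge(s).
Edge count is an isomorphism invariant (a bijection on vertices induces a bijection on edges), so differing edge counts rule out isomorphism.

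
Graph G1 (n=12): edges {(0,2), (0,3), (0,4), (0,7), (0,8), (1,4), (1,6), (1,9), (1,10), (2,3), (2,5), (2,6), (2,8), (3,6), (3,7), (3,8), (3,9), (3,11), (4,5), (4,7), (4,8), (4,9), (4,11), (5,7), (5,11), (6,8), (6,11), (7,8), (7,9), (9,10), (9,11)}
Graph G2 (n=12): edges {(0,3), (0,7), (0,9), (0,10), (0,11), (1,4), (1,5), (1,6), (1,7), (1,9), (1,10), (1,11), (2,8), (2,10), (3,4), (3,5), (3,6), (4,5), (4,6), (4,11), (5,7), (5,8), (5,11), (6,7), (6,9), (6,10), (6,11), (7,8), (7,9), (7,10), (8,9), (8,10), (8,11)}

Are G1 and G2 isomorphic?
No, not isomorphic

The graphs are NOT isomorphic.

Degrees in G1: deg(0)=5, deg(1)=4, deg(2)=5, deg(3)=7, deg(4)=7, deg(5)=4, deg(6)=5, deg(7)=6, deg(8)=6, deg(9)=6, deg(10)=2, deg(11)=5.
Sorted degree sequence of G1: [7, 7, 6, 6, 6, 5, 5, 5, 5, 4, 4, 2].
Degrees in G2: deg(0)=5, deg(1)=7, deg(2)=2, deg(3)=4, deg(4)=5, deg(5)=6, deg(6)=7, deg(7)=7, deg(8)=6, deg(9)=5, deg(10)=6, deg(11)=6.
Sorted degree sequence of G2: [7, 7, 7, 6, 6, 6, 6, 5, 5, 5, 4, 2].
The (sorted) degree sequence is an isomorphism invariant, so since G1 and G2 have different degree sequences they cannot be isomorphic.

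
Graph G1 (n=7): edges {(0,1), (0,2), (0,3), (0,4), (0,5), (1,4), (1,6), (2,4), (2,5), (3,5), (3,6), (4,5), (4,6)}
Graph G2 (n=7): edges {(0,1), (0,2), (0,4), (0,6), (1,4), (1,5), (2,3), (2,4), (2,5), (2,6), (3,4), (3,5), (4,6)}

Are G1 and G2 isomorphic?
Yes, isomorphic

The graphs are isomorphic.
One valid mapping φ: V(G1) → V(G2): 0→4, 1→3, 2→6, 3→1, 4→2, 5→0, 6→5

Verify φ preserves adjacency — for each edge of G1, its image is an edge of G2:
  (0,1) → (φ(0),φ(1)) = (3,4) ∈ E(G2) ✓
  (0,2) → (φ(0),φ(2)) = (4,6) ∈ E(G2) ✓
  (0,3) → (φ(0),φ(3)) = (1,4) ∈ E(G2) ✓
  (0,4) → (φ(0),φ(4)) = (2,4) ∈ E(G2) ✓
  (0,5) → (φ(0),φ(5)) = (0,4) ∈ E(G2) ✓
  (1,4) → (φ(1),φ(4)) = (2,3) ∈ E(G2) ✓
  (1,6) → (φ(1),φ(6)) = (3,5) ∈ E(G2) ✓
  (2,4) → (φ(2),φ(4)) = (2,6) ∈ E(G2) ✓
  (2,5) → (φ(2),φ(5)) = (0,6) ∈ E(G2) ✓
  (3,5) → (φ(3),φ(5)) = (0,1) ∈ E(G2) ✓
  (3,6) → (φ(3),φ(6)) = (1,5) ∈ E(G2) ✓
  (4,5) → (φ(4),φ(5)) = (0,2) ∈ E(G2) ✓
  (4,6) → (φ(4),φ(6)) = (2,5) ∈ E(G2) ✓
All 13 edges of G1 map to edges of G2, and |E(G1)| = |E(G2)| = 13, so φ is a bijection on edges as well as vertices. Hence G1 ≅ G2.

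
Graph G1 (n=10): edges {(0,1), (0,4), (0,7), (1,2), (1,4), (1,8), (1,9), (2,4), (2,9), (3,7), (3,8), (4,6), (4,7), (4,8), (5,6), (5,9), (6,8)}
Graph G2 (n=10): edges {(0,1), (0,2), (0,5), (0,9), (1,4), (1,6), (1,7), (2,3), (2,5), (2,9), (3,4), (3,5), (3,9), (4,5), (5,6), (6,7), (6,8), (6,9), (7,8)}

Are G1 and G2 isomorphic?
No, not isomorphic

The graphs are NOT isomorphic.

Counting triangles (3-cliques): G1 has 6, G2 has 7.
Triangle count is an isomorphism invariant, so differing triangle counts rule out isomorphism.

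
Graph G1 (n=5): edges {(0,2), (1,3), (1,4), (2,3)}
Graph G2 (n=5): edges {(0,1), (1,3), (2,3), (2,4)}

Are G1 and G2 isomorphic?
Yes, isomorphic

The graphs are isomorphic.
One valid mapping φ: V(G1) → V(G2): 0→4, 1→1, 2→2, 3→3, 4→0

Verify φ preserves adjacency — for each edge of G1, its image is an edge of G2:
  (0,2) → (φ(0),φ(2)) = (2,4) ∈ E(G2) ✓
  (1,3) → (φ(1),φ(3)) = (1,3) ∈ E(G2) ✓
  (1,4) → (φ(1),φ(4)) = (0,1) ∈ E(G2) ✓
  (2,3) → (φ(2),φ(3)) = (2,3) ∈ E(G2) ✓
All 4 edges of G1 map to edges of G2, and |E(G1)| = |E(G2)| = 4, so φ is a bijection on edges as well as vertices. Hence G1 ≅ G2.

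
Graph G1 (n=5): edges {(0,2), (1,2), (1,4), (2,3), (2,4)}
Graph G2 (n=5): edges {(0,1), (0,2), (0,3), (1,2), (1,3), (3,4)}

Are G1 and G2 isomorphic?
No, not isomorphic

The graphs are NOT isomorphic.

Degrees in G1: deg(0)=1, deg(1)=2, deg(2)=4, deg(3)=1, deg(4)=2.
Sorted degree sequence of G1: [4, 2, 2, 1, 1].
Degrees in G2: deg(0)=3, deg(1)=3, deg(2)=2, deg(3)=3, deg(4)=1.
Sorted degree sequence of G2: [3, 3, 3, 2, 1].
The (sorted) degree sequence is an isomorphism invariant, so since G1 and G2 have different degree sequences they cannot be isomorphic.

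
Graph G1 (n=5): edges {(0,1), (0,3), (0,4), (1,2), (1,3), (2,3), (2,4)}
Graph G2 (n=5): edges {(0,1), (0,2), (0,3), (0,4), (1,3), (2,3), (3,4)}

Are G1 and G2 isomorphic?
No, not isomorphic

The graphs are NOT isomorphic.

Counting triangles (3-cliques): G1 has 2, G2 has 3.
Triangle count is an isomorphism invariant, so differing triangle counts rule out isomorphism.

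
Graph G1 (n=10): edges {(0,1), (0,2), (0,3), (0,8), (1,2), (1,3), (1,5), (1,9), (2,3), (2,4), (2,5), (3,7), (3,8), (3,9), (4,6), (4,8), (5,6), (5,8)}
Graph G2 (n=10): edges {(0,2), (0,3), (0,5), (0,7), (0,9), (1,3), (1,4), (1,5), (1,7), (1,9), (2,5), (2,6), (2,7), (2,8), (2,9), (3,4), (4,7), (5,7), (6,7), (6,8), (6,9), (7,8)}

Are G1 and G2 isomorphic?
No, not isomorphic

The graphs are NOT isomorphic.

Degrees in G1: deg(0)=4, deg(1)=5, deg(2)=5, deg(3)=6, deg(4)=3, deg(5)=4, deg(6)=2, deg(7)=1, deg(8)=4, deg(9)=2.
Sorted degree sequence of G1: [6, 5, 5, 4, 4, 4, 3, 2, 2, 1].
Degrees in G2: deg(0)=5, deg(1)=5, deg(2)=6, deg(3)=3, deg(4)=3, deg(5)=4, deg(6)=4, deg(7)=7, deg(8)=3, deg(9)=4.
Sorted degree sequence of G2: [7, 6, 5, 5, 4, 4, 4, 3, 3, 3].
The (sorted) degree sequence is an isomorphism invariant, so since G1 and G2 have different degree sequences they cannot be isomorphic.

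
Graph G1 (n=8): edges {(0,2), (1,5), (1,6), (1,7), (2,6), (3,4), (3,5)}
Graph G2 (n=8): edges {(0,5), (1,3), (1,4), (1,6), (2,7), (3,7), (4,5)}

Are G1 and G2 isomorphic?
Yes, isomorphic

The graphs are isomorphic.
One valid mapping φ: V(G1) → V(G2): 0→2, 1→1, 2→7, 3→5, 4→0, 5→4, 6→3, 7→6

Verify φ preserves adjacency — for each edge of G1, its image is an edge of G2:
  (0,2) → (φ(0),φ(2)) = (2,7) ∈ E(G2) ✓
  (1,5) → (φ(1),φ(5)) = (1,4) ∈ E(G2) ✓
  (1,6) → (φ(1),φ(6)) = (1,3) ∈ E(G2) ✓
  (1,7) → (φ(1),φ(7)) = (1,6) ∈ E(G2) ✓
  (2,6) → (φ(2),φ(6)) = (3,7) ∈ E(G2) ✓
  (3,4) → (φ(3),φ(4)) = (0,5) ∈ E(G2) ✓
  (3,5) → (φ(3),φ(5)) = (4,5) ∈ E(G2) ✓
All 7 edges of G1 map to edges of G2, and |E(G1)| = |E(G2)| = 7, so φ is a bijection on edges as well as vertices. Hence G1 ≅ G2.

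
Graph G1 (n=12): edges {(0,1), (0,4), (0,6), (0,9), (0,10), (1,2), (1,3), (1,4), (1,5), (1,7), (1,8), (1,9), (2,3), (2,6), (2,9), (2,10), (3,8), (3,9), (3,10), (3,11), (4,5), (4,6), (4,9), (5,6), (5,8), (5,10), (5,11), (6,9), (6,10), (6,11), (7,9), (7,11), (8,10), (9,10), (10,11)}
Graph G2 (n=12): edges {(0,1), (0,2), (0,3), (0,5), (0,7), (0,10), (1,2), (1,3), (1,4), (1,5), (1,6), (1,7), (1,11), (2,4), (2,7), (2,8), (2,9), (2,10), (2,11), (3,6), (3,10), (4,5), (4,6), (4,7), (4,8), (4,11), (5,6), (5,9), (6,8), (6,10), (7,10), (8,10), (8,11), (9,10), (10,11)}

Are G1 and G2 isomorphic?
Yes, isomorphic

The graphs are isomorphic.
One valid mapping φ: V(G1) → V(G2): 0→11, 1→10, 2→7, 3→0, 4→8, 5→6, 6→4, 7→9, 8→3, 9→2, 10→1, 11→5

Verify φ preserves adjacency — for each edge of G1, its image is an edge of G2:
  (0,1) → (φ(0),φ(1)) = (10,11) ∈ E(G2) ✓
  (0,4) → (φ(0),φ(4)) = (8,11) ∈ E(G2) ✓
  (0,6) → (φ(0),φ(6)) = (4,11) ∈ E(G2) ✓
  (0,9) → (φ(0),φ(9)) = (2,11) ∈ E(G2) ✓
  (0,10) → (φ(0),φ(10)) = (1,11) ∈ E(G2) ✓
  (1,2) → (φ(1),φ(2)) = (7,10) ∈ E(G2) ✓
  (1,3) → (φ(1),φ(3)) = (0,10) ∈ E(G2) ✓
  (1,4) → (φ(1),φ(4)) = (8,10) ∈ E(G2) ✓
  (1,5) → (φ(1),φ(5)) = (6,10) ∈ E(G2) ✓
  (1,7) → (φ(1),φ(7)) = (9,10) ∈ E(G2) ✓
  (1,8) → (φ(1),φ(8)) = (3,10) ∈ E(G2) ✓
  (1,9) → (φ(1),φ(9)) = (2,10) ∈ E(G2) ✓
  (2,3) → (φ(2),φ(3)) = (0,7) ∈ E(G2) ✓
  (2,6) → (φ(2),φ(6)) = (4,7) ∈ E(G2) ✓
  (2,9) → (φ(2),φ(9)) = (2,7) ∈ E(G2) ✓
  (2,10) → (φ(2),φ(10)) = (1,7) ∈ E(G2) ✓
  (3,8) → (φ(3),φ(8)) = (0,3) ∈ E(G2) ✓
  (3,9) → (φ(3),φ(9)) = (0,2) ∈ E(G2) ✓
  (3,10) → (φ(3),φ(10)) = (0,1) ∈ E(G2) ✓
  (3,11) → (φ(3),φ(11)) = (0,5) ∈ E(G2) ✓
  (4,5) → (φ(4),φ(5)) = (6,8) ∈ E(G2) ✓
  (4,6) → (φ(4),φ(6)) = (4,8) ∈ E(G2) ✓
  (4,9) → (φ(4),φ(9)) = (2,8) ∈ E(G2) ✓
  (5,6) → (φ(5),φ(6)) = (4,6) ∈ E(G2) ✓
  (5,8) → (φ(5),φ(8)) = (3,6) ∈ E(G2) ✓
  (5,10) → (φ(5),φ(10)) = (1,6) ∈ E(G2) ✓
  (5,11) → (φ(5),φ(11)) = (5,6) ∈ E(G2) ✓
  (6,9) → (φ(6),φ(9)) = (2,4) ∈ E(G2) ✓
  (6,10) → (φ(6),φ(10)) = (1,4) ∈ E(G2) ✓
  (6,11) → (φ(6),φ(11)) = (4,5) ∈ E(G2) ✓
  (7,9) → (φ(7),φ(9)) = (2,9) ∈ E(G2) ✓
  (7,11) → (φ(7),φ(11)) = (5,9) ∈ E(G2) ✓
  (8,10) → (φ(8),φ(10)) = (1,3) ∈ E(G2) ✓
  (9,10) → (φ(9),φ(10)) = (1,2) ∈ E(G2) ✓
  (10,11) → (φ(10),φ(11)) = (1,5) ∈ E(G2) ✓
All 35 edges of G1 map to edges of G2, and |E(G1)| = |E(G2)| = 35, so φ is a bijection on edges as well as vertices. Hence G1 ≅ G2.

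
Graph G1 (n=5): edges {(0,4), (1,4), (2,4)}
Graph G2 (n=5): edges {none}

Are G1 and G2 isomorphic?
No, not isomorphic

The graphs are NOT isomorphic.

Connected components of G1: 2 component(s) with vertex sets [[3], [0, 1, 2, 4]], sizes [1, 4].
Connected components of G2: 5 component(s) with vertex sets [[0], [1], [2], [3], [4]], sizes [1, 1, 1, 1, 1].
The number of connected components (and the multiset of component sizes) is an isomorphism invariant — an isomorphism maps each component of G1 bijectively onto a component of G2. Since G1 has 2 component(s) and G2 has 5, they cannot be isomorphic.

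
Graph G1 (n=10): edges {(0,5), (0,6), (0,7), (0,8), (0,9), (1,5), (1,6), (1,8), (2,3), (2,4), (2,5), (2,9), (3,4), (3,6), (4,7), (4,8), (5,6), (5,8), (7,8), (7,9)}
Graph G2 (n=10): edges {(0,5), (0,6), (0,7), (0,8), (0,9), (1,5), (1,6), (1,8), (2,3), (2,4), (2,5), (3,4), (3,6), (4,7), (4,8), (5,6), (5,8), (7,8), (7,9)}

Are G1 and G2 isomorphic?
No, not isomorphic

The graphs are NOT isomorphic.

Counting edges: G1 has 20 edge(s); G2 has 19 edge(s).
Edge count is an isomorphism invariant (a bijection on vertices induces a bijection on edges), so differing edge counts rule out isomorphism.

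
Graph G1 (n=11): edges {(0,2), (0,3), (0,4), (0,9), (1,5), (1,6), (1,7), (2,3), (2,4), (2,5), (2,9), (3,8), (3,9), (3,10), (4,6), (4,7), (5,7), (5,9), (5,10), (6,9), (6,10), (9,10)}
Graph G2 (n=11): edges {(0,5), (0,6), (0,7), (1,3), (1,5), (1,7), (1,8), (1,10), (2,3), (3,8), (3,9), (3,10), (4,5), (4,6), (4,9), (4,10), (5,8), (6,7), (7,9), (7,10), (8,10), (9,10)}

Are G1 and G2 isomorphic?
Yes, isomorphic

The graphs are isomorphic.
One valid mapping φ: V(G1) → V(G2): 0→8, 1→6, 2→1, 3→3, 4→5, 5→7, 6→4, 7→0, 8→2, 9→10, 10→9

Verify φ preserves adjacency — for each edge of G1, its image is an edge of G2:
  (0,2) → (φ(0),φ(2)) = (1,8) ∈ E(G2) ✓
  (0,3) → (φ(0),φ(3)) = (3,8) ∈ E(G2) ✓
  (0,4) → (φ(0),φ(4)) = (5,8) ∈ E(G2) ✓
  (0,9) → (φ(0),φ(9)) = (8,10) ∈ E(G2) ✓
  (1,5) → (φ(1),φ(5)) = (6,7) ∈ E(G2) ✓
  (1,6) → (φ(1),φ(6)) = (4,6) ∈ E(G2) ✓
  (1,7) → (φ(1),φ(7)) = (0,6) ∈ E(G2) ✓
  (2,3) → (φ(2),φ(3)) = (1,3) ∈ E(G2) ✓
  (2,4) → (φ(2),φ(4)) = (1,5) ∈ E(G2) ✓
  (2,5) → (φ(2),φ(5)) = (1,7) ∈ E(G2) ✓
  (2,9) → (φ(2),φ(9)) = (1,10) ∈ E(G2) ✓
  (3,8) → (φ(3),φ(8)) = (2,3) ∈ E(G2) ✓
  (3,9) → (φ(3),φ(9)) = (3,10) ∈ E(G2) ✓
  (3,10) → (φ(3),φ(10)) = (3,9) ∈ E(G2) ✓
  (4,6) → (φ(4),φ(6)) = (4,5) ∈ E(G2) ✓
  (4,7) → (φ(4),φ(7)) = (0,5) ∈ E(G2) ✓
  (5,7) → (φ(5),φ(7)) = (0,7) ∈ E(G2) ✓
  (5,9) → (φ(5),φ(9)) = (7,10) ∈ E(G2) ✓
  (5,10) → (φ(5),φ(10)) = (7,9) ∈ E(G2) ✓
  (6,9) → (φ(6),φ(9)) = (4,10) ∈ E(G2) ✓
  (6,10) → (φ(6),φ(10)) = (4,9) ∈ E(G2) ✓
  (9,10) → (φ(9),φ(10)) = (9,10) ∈ E(G2) ✓
All 22 edges of G1 map to edges of G2, and |E(G1)| = |E(G2)| = 22, so φ is a bijection on edges as well as vertices. Hence G1 ≅ G2.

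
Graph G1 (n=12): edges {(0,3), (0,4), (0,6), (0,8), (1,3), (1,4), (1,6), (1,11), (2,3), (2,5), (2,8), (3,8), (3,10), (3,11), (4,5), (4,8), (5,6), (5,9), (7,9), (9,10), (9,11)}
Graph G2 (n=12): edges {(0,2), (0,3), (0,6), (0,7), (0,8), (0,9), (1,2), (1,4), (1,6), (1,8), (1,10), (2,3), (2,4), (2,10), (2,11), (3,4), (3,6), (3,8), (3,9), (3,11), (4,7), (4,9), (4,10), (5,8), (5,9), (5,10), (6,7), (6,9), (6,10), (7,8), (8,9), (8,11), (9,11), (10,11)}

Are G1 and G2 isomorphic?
No, not isomorphic

The graphs are NOT isomorphic.

Counting triangles (3-cliques): G1 has 4, G2 has 23.
Triangle count is an isomorphism invariant, so differing triangle counts rule out isomorphism.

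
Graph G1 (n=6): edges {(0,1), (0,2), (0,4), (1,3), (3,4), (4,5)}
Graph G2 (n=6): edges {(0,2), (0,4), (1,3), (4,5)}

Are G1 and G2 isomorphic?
No, not isomorphic

The graphs are NOT isomorphic.

Counting edges: G1 has 6 edge(s); G2 has 4 edge(s).
Edge count is an isomorphism invariant (a bijection on vertices induces a bijection on edges), so differing edge counts rule out isomorphism.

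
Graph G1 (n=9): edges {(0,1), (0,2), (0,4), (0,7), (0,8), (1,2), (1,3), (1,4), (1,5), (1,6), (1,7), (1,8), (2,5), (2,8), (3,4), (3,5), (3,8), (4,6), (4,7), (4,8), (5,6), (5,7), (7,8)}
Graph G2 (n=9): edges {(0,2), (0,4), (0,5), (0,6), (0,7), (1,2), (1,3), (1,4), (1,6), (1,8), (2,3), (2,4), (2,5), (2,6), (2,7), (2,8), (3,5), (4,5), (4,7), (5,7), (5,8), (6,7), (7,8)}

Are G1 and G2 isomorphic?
Yes, isomorphic

The graphs are isomorphic.
One valid mapping φ: V(G1) → V(G2): 0→0, 1→2, 2→6, 3→8, 4→5, 5→1, 6→3, 7→4, 8→7

Verify φ preserves adjacency — for each edge of G1, its image is an edge of G2:
  (0,1) → (φ(0),φ(1)) = (0,2) ∈ E(G2) ✓
  (0,2) → (φ(0),φ(2)) = (0,6) ∈ E(G2) ✓
  (0,4) → (φ(0),φ(4)) = (0,5) ∈ E(G2) ✓
  (0,7) → (φ(0),φ(7)) = (0,4) ∈ E(G2) ✓
  (0,8) → (φ(0),φ(8)) = (0,7) ∈ E(G2) ✓
  (1,2) → (φ(1),φ(2)) = (2,6) ∈ E(G2) ✓
  (1,3) → (φ(1),φ(3)) = (2,8) ∈ E(G2) ✓
  (1,4) → (φ(1),φ(4)) = (2,5) ∈ E(G2) ✓
  (1,5) → (φ(1),φ(5)) = (1,2) ∈ E(G2) ✓
  (1,6) → (φ(1),φ(6)) = (2,3) ∈ E(G2) ✓
  (1,7) → (φ(1),φ(7)) = (2,4) ∈ E(G2) ✓
  (1,8) → (φ(1),φ(8)) = (2,7) ∈ E(G2) ✓
  (2,5) → (φ(2),φ(5)) = (1,6) ∈ E(G2) ✓
  (2,8) → (φ(2),φ(8)) = (6,7) ∈ E(G2) ✓
  (3,4) → (φ(3),φ(4)) = (5,8) ∈ E(G2) ✓
  (3,5) → (φ(3),φ(5)) = (1,8) ∈ E(G2) ✓
  (3,8) → (φ(3),φ(8)) = (7,8) ∈ E(G2) ✓
  (4,6) → (φ(4),φ(6)) = (3,5) ∈ E(G2) ✓
  (4,7) → (φ(4),φ(7)) = (4,5) ∈ E(G2) ✓
  (4,8) → (φ(4),φ(8)) = (5,7) ∈ E(G2) ✓
  (5,6) → (φ(5),φ(6)) = (1,3) ∈ E(G2) ✓
  (5,7) → (φ(5),φ(7)) = (1,4) ∈ E(G2) ✓
  (7,8) → (φ(7),φ(8)) = (4,7) ∈ E(G2) ✓
All 23 edges of G1 map to edges of G2, and |E(G1)| = |E(G2)| = 23, so φ is a bijection on edges as well as vertices. Hence G1 ≅ G2.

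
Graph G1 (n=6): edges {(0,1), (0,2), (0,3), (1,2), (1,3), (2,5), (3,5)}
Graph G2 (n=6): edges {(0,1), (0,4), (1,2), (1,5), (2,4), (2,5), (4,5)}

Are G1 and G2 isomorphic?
Yes, isomorphic

The graphs are isomorphic.
One valid mapping φ: V(G1) → V(G2): 0→5, 1→2, 2→1, 3→4, 4→3, 5→0

Verify φ preserves adjacency — for each edge of G1, its image is an edge of G2:
  (0,1) → (φ(0),φ(1)) = (2,5) ∈ E(G2) ✓
  (0,2) → (φ(0),φ(2)) = (1,5) ∈ E(G2) ✓
  (0,3) → (φ(0),φ(3)) = (4,5) ∈ E(G2) ✓
  (1,2) → (φ(1),φ(2)) = (1,2) ∈ E(G2) ✓
  (1,3) → (φ(1),φ(3)) = (2,4) ∈ E(G2) ✓
  (2,5) → (φ(2),φ(5)) = (0,1) ∈ E(G2) ✓
  (3,5) → (φ(3),φ(5)) = (0,4) ∈ E(G2) ✓
All 7 edges of G1 map to edges of G2, and |E(G1)| = |E(G2)| = 7, so φ is a bijection on edges as well as vertices. Hence G1 ≅ G2.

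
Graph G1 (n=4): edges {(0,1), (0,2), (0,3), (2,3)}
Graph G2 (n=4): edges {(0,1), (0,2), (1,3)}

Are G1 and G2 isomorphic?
No, not isomorphic

The graphs are NOT isomorphic.

Counting triangles (3-cliques): G1 has 1, G2 has 0.
Triangle count is an isomorphism invariant, so differing triangle counts rule out isomorphism.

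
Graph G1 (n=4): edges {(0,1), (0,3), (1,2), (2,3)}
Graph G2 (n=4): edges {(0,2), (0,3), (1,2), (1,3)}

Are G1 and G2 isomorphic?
Yes, isomorphic

The graphs are isomorphic.
One valid mapping φ: V(G1) → V(G2): 0→1, 1→3, 2→0, 3→2

Verify φ preserves adjacency — for each edge of G1, its image is an edge of G2:
  (0,1) → (φ(0),φ(1)) = (1,3) ∈ E(G2) ✓
  (0,3) → (φ(0),φ(3)) = (1,2) ∈ E(G2) ✓
  (1,2) → (φ(1),φ(2)) = (0,3) ∈ E(G2) ✓
  (2,3) → (φ(2),φ(3)) = (0,2) ∈ E(G2) ✓
All 4 edges of G1 map to edges of G2, and |E(G1)| = |E(G2)| = 4, so φ is a bijection on edges as well as vertices. Hence G1 ≅ G2.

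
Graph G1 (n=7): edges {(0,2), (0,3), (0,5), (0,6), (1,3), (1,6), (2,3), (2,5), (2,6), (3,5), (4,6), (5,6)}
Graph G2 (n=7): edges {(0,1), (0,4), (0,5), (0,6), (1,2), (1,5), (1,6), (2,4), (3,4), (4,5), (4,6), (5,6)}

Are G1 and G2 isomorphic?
Yes, isomorphic

The graphs are isomorphic.
One valid mapping φ: V(G1) → V(G2): 0→6, 1→2, 2→5, 3→1, 4→3, 5→0, 6→4

Verify φ preserves adjacency — for each edge of G1, its image is an edge of G2:
  (0,2) → (φ(0),φ(2)) = (5,6) ∈ E(G2) ✓
  (0,3) → (φ(0),φ(3)) = (1,6) ∈ E(G2) ✓
  (0,5) → (φ(0),φ(5)) = (0,6) ∈ E(G2) ✓
  (0,6) → (φ(0),φ(6)) = (4,6) ∈ E(G2) ✓
  (1,3) → (φ(1),φ(3)) = (1,2) ∈ E(G2) ✓
  (1,6) → (φ(1),φ(6)) = (2,4) ∈ E(G2) ✓
  (2,3) → (φ(2),φ(3)) = (1,5) ∈ E(G2) ✓
  (2,5) → (φ(2),φ(5)) = (0,5) ∈ E(G2) ✓
  (2,6) → (φ(2),φ(6)) = (4,5) ∈ E(G2) ✓
  (3,5) → (φ(3),φ(5)) = (0,1) ∈ E(G2) ✓
  (4,6) → (φ(4),φ(6)) = (3,4) ∈ E(G2) ✓
  (5,6) → (φ(5),φ(6)) = (0,4) ∈ E(G2) ✓
All 12 edges of G1 map to edges of G2, and |E(G1)| = |E(G2)| = 12, so φ is a bijection on edges as well as vertices. Hence G1 ≅ G2.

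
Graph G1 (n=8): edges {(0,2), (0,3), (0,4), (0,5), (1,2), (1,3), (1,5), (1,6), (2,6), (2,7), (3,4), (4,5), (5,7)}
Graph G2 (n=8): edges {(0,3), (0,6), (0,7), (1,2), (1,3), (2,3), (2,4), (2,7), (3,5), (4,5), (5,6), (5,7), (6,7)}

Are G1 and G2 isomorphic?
Yes, isomorphic

The graphs are isomorphic.
One valid mapping φ: V(G1) → V(G2): 0→7, 1→3, 2→2, 3→0, 4→6, 5→5, 6→1, 7→4

Verify φ preserves adjacency — for each edge of G1, its image is an edge of G2:
  (0,2) → (φ(0),φ(2)) = (2,7) ∈ E(G2) ✓
  (0,3) → (φ(0),φ(3)) = (0,7) ∈ E(G2) ✓
  (0,4) → (φ(0),φ(4)) = (6,7) ∈ E(G2) ✓
  (0,5) → (φ(0),φ(5)) = (5,7) ∈ E(G2) ✓
  (1,2) → (φ(1),φ(2)) = (2,3) ∈ E(G2) ✓
  (1,3) → (φ(1),φ(3)) = (0,3) ∈ E(G2) ✓
  (1,5) → (φ(1),φ(5)) = (3,5) ∈ E(G2) ✓
  (1,6) → (φ(1),φ(6)) = (1,3) ∈ E(G2) ✓
  (2,6) → (φ(2),φ(6)) = (1,2) ∈ E(G2) ✓
  (2,7) → (φ(2),φ(7)) = (2,4) ∈ E(G2) ✓
  (3,4) → (φ(3),φ(4)) = (0,6) ∈ E(G2) ✓
  (4,5) → (φ(4),φ(5)) = (5,6) ∈ E(G2) ✓
  (5,7) → (φ(5),φ(7)) = (4,5) ∈ E(G2) ✓
All 13 edges of G1 map to edges of G2, and |E(G1)| = |E(G2)| = 13, so φ is a bijection on edges as well as vertices. Hence G1 ≅ G2.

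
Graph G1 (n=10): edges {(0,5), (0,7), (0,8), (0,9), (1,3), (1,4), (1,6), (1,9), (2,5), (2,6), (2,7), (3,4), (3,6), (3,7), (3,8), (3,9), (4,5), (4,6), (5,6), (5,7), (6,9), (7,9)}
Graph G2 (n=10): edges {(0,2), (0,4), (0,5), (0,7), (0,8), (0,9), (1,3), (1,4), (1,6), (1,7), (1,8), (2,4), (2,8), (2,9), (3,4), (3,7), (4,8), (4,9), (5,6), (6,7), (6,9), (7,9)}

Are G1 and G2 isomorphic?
Yes, isomorphic

The graphs are isomorphic.
One valid mapping φ: V(G1) → V(G2): 0→6, 1→2, 2→3, 3→0, 4→8, 5→1, 6→4, 7→7, 8→5, 9→9

Verify φ preserves adjacency — for each edge of G1, its image is an edge of G2:
  (0,5) → (φ(0),φ(5)) = (1,6) ∈ E(G2) ✓
  (0,7) → (φ(0),φ(7)) = (6,7) ∈ E(G2) ✓
  (0,8) → (φ(0),φ(8)) = (5,6) ∈ E(G2) ✓
  (0,9) → (φ(0),φ(9)) = (6,9) ∈ E(G2) ✓
  (1,3) → (φ(1),φ(3)) = (0,2) ∈ E(G2) ✓
  (1,4) → (φ(1),φ(4)) = (2,8) ∈ E(G2) ✓
  (1,6) → (φ(1),φ(6)) = (2,4) ∈ E(G2) ✓
  (1,9) → (φ(1),φ(9)) = (2,9) ∈ E(G2) ✓
  (2,5) → (φ(2),φ(5)) = (1,3) ∈ E(G2) ✓
  (2,6) → (φ(2),φ(6)) = (3,4) ∈ E(G2) ✓
  (2,7) → (φ(2),φ(7)) = (3,7) ∈ E(G2) ✓
  (3,4) → (φ(3),φ(4)) = (0,8) ∈ E(G2) ✓
  (3,6) → (φ(3),φ(6)) = (0,4) ∈ E(G2) ✓
  (3,7) → (φ(3),φ(7)) = (0,7) ∈ E(G2) ✓
  (3,8) → (φ(3),φ(8)) = (0,5) ∈ E(G2) ✓
  (3,9) → (φ(3),φ(9)) = (0,9) ∈ E(G2) ✓
  (4,5) → (φ(4),φ(5)) = (1,8) ∈ E(G2) ✓
  (4,6) → (φ(4),φ(6)) = (4,8) ∈ E(G2) ✓
  (5,6) → (φ(5),φ(6)) = (1,4) ∈ E(G2) ✓
  (5,7) → (φ(5),φ(7)) = (1,7) ∈ E(G2) ✓
  (6,9) → (φ(6),φ(9)) = (4,9) ∈ E(G2) ✓
  (7,9) → (φ(7),φ(9)) = (7,9) ∈ E(G2) ✓
All 22 edges of G1 map to edges of G2, and |E(G1)| = |E(G2)| = 22, so φ is a bijection on edges as well as vertices. Hence G1 ≅ G2.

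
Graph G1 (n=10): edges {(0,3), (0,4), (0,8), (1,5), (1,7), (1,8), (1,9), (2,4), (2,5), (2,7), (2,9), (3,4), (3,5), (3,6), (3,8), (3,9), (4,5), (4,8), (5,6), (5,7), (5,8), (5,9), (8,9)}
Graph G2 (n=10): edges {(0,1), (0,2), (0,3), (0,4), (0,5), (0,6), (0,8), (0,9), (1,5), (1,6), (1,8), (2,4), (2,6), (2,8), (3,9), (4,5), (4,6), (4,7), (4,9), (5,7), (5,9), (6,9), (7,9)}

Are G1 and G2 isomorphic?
Yes, isomorphic

The graphs are isomorphic.
One valid mapping φ: V(G1) → V(G2): 0→7, 1→2, 2→1, 3→9, 4→5, 5→0, 6→3, 7→8, 8→4, 9→6

Verify φ preserves adjacency — for each edge of G1, its image is an edge of G2:
  (0,3) → (φ(0),φ(3)) = (7,9) ∈ E(G2) ✓
  (0,4) → (φ(0),φ(4)) = (5,7) ∈ E(G2) ✓
  (0,8) → (φ(0),φ(8)) = (4,7) ∈ E(G2) ✓
  (1,5) → (φ(1),φ(5)) = (0,2) ∈ E(G2) ✓
  (1,7) → (φ(1),φ(7)) = (2,8) ∈ E(G2) ✓
  (1,8) → (φ(1),φ(8)) = (2,4) ∈ E(G2) ✓
  (1,9) → (φ(1),φ(9)) = (2,6) ∈ E(G2) ✓
  (2,4) → (φ(2),φ(4)) = (1,5) ∈ E(G2) ✓
  (2,5) → (φ(2),φ(5)) = (0,1) ∈ E(G2) ✓
  (2,7) → (φ(2),φ(7)) = (1,8) ∈ E(G2) ✓
  (2,9) → (φ(2),φ(9)) = (1,6) ∈ E(G2) ✓
  (3,4) → (φ(3),φ(4)) = (5,9) ∈ E(G2) ✓
  (3,5) → (φ(3),φ(5)) = (0,9) ∈ E(G2) ✓
  (3,6) → (φ(3),φ(6)) = (3,9) ∈ E(G2) ✓
  (3,8) → (φ(3),φ(8)) = (4,9) ∈ E(G2) ✓
  (3,9) → (φ(3),φ(9)) = (6,9) ∈ E(G2) ✓
  (4,5) → (φ(4),φ(5)) = (0,5) ∈ E(G2) ✓
  (4,8) → (φ(4),φ(8)) = (4,5) ∈ E(G2) ✓
  (5,6) → (φ(5),φ(6)) = (0,3) ∈ E(G2) ✓
  (5,7) → (φ(5),φ(7)) = (0,8) ∈ E(G2) ✓
  (5,8) → (φ(5),φ(8)) = (0,4) ∈ E(G2) ✓
  (5,9) → (φ(5),φ(9)) = (0,6) ∈ E(G2) ✓
  (8,9) → (φ(8),φ(9)) = (4,6) ∈ E(G2) ✓
All 23 edges of G1 map to edges of G2, and |E(G1)| = |E(G2)| = 23, so φ is a bijection on edges as well as vertices. Hence G1 ≅ G2.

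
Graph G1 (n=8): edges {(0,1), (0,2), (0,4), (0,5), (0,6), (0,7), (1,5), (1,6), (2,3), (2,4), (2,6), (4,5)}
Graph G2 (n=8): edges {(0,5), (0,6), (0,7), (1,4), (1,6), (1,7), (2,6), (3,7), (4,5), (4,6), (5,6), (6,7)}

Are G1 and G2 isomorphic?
Yes, isomorphic

The graphs are isomorphic.
One valid mapping φ: V(G1) → V(G2): 0→6, 1→5, 2→7, 3→3, 4→1, 5→4, 6→0, 7→2

Verify φ preserves adjacency — for each edge of G1, its image is an edge of G2:
  (0,1) → (φ(0),φ(1)) = (5,6) ∈ E(G2) ✓
  (0,2) → (φ(0),φ(2)) = (6,7) ∈ E(G2) ✓
  (0,4) → (φ(0),φ(4)) = (1,6) ∈ E(G2) ✓
  (0,5) → (φ(0),φ(5)) = (4,6) ∈ E(G2) ✓
  (0,6) → (φ(0),φ(6)) = (0,6) ∈ E(G2) ✓
  (0,7) → (φ(0),φ(7)) = (2,6) ∈ E(G2) ✓
  (1,5) → (φ(1),φ(5)) = (4,5) ∈ E(G2) ✓
  (1,6) → (φ(1),φ(6)) = (0,5) ∈ E(G2) ✓
  (2,3) → (φ(2),φ(3)) = (3,7) ∈ E(G2) ✓
  (2,4) → (φ(2),φ(4)) = (1,7) ∈ E(G2) ✓
  (2,6) → (φ(2),φ(6)) = (0,7) ∈ E(G2) ✓
  (4,5) → (φ(4),φ(5)) = (1,4) ∈ E(G2) ✓
All 12 edges of G1 map to edges of G2, and |E(G1)| = |E(G2)| = 12, so φ is a bijection on edges as well as vertices. Hence G1 ≅ G2.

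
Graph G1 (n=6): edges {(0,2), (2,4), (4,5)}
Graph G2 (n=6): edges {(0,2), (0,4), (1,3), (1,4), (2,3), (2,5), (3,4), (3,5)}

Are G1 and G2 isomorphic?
No, not isomorphic

The graphs are NOT isomorphic.

Degrees in G1: deg(0)=1, deg(1)=0, deg(2)=2, deg(3)=0, deg(4)=2, deg(5)=1.
Sorted degree sequence of G1: [2, 2, 1, 1, 0, 0].
Degrees in G2: deg(0)=2, deg(1)=2, deg(2)=3, deg(3)=4, deg(4)=3, deg(5)=2.
Sorted degree sequence of G2: [4, 3, 3, 2, 2, 2].
The (sorted) degree sequence is an isomorphism invariant, so since G1 and G2 have different degree sequences they cannot be isomorphic.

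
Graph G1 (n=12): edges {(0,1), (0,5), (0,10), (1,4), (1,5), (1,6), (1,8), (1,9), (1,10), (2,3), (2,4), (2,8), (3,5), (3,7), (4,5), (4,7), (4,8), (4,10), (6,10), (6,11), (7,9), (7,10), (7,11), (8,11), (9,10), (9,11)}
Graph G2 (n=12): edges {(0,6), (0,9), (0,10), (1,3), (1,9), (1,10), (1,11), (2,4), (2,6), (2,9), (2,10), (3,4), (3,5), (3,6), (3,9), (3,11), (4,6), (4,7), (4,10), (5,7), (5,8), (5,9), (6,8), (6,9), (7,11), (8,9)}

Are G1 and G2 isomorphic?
Yes, isomorphic

The graphs are isomorphic.
One valid mapping φ: V(G1) → V(G2): 0→8, 1→9, 2→11, 3→7, 4→3, 5→5, 6→0, 7→4, 8→1, 9→2, 10→6, 11→10

Verify φ preserves adjacency — for each edge of G1, its image is an edge of G2:
  (0,1) → (φ(0),φ(1)) = (8,9) ∈ E(G2) ✓
  (0,5) → (φ(0),φ(5)) = (5,8) ∈ E(G2) ✓
  (0,10) → (φ(0),φ(10)) = (6,8) ∈ E(G2) ✓
  (1,4) → (φ(1),φ(4)) = (3,9) ∈ E(G2) ✓
  (1,5) → (φ(1),φ(5)) = (5,9) ∈ E(G2) ✓
  (1,6) → (φ(1),φ(6)) = (0,9) ∈ E(G2) ✓
  (1,8) → (φ(1),φ(8)) = (1,9) ∈ E(G2) ✓
  (1,9) → (φ(1),φ(9)) = (2,9) ∈ E(G2) ✓
  (1,10) → (φ(1),φ(10)) = (6,9) ∈ E(G2) ✓
  (2,3) → (φ(2),φ(3)) = (7,11) ∈ E(G2) ✓
  (2,4) → (φ(2),φ(4)) = (3,11) ∈ E(G2) ✓
  (2,8) → (φ(2),φ(8)) = (1,11) ∈ E(G2) ✓
  (3,5) → (φ(3),φ(5)) = (5,7) ∈ E(G2) ✓
  (3,7) → (φ(3),φ(7)) = (4,7) ∈ E(G2) ✓
  (4,5) → (φ(4),φ(5)) = (3,5) ∈ E(G2) ✓
  (4,7) → (φ(4),φ(7)) = (3,4) ∈ E(G2) ✓
  (4,8) → (φ(4),φ(8)) = (1,3) ∈ E(G2) ✓
  (4,10) → (φ(4),φ(10)) = (3,6) ∈ E(G2) ✓
  (6,10) → (φ(6),φ(10)) = (0,6) ∈ E(G2) ✓
  (6,11) → (φ(6),φ(11)) = (0,10) ∈ E(G2) ✓
  (7,9) → (φ(7),φ(9)) = (2,4) ∈ E(G2) ✓
  (7,10) → (φ(7),φ(10)) = (4,6) ∈ E(G2) ✓
  (7,11) → (φ(7),φ(11)) = (4,10) ∈ E(G2) ✓
  (8,11) → (φ(8),φ(11)) = (1,10) ∈ E(G2) ✓
  (9,10) → (φ(9),φ(10)) = (2,6) ∈ E(G2) ✓
  (9,11) → (φ(9),φ(11)) = (2,10) ∈ E(G2) ✓
All 26 edges of G1 map to edges of G2, and |E(G1)| = |E(G2)| = 26, so φ is a bijection on edges as well as vertices. Hence G1 ≅ G2.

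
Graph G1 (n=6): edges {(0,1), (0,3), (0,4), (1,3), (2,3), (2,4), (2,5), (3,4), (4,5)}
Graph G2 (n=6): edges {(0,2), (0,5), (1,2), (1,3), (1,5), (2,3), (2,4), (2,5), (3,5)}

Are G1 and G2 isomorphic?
No, not isomorphic

The graphs are NOT isomorphic.

Degrees in G1: deg(0)=3, deg(1)=2, deg(2)=3, deg(3)=4, deg(4)=4, deg(5)=2.
Sorted degree sequence of G1: [4, 4, 3, 3, 2, 2].
Degrees in G2: deg(0)=2, deg(1)=3, deg(2)=5, deg(3)=3, deg(4)=1, deg(5)=4.
Sorted degree sequence of G2: [5, 4, 3, 3, 2, 1].
The (sorted) degree sequence is an isomorphism invariant, so since G1 and G2 have different degree sequences they cannot be isomorphic.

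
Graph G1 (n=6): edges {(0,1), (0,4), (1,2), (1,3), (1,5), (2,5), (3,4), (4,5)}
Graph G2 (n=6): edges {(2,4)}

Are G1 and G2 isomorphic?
No, not isomorphic

The graphs are NOT isomorphic.

Connected components of G1: 1 component(s) with vertex sets [[0, 1, 2, 3, 4, 5]], sizes [6].
Connected components of G2: 5 component(s) with vertex sets [[0], [1], [3], [5], [2, 4]], sizes [1, 1, 1, 1, 2].
The number of connected components (and the multiset of component sizes) is an isomorphism invariant — an isomorphism maps each component of G1 bijectively onto a component of G2. Since G1 has 1 component(s) and G2 has 5, they cannot be isomorphic.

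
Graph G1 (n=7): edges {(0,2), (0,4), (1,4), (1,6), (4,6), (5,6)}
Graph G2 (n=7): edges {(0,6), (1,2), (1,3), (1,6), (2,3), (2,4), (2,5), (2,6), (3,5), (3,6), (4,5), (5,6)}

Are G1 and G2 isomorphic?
No, not isomorphic

The graphs are NOT isomorphic.

Connected components of G1: 2 component(s) with vertex sets [[3], [0, 1, 2, 4, 5, 6]], sizes [1, 6].
Connected components of G2: 1 component(s) with vertex sets [[0, 1, 2, 3, 4, 5, 6]], sizes [7].
The number of connected components (and the multiset of component sizes) is an isomorphism invariant — an isomorphism maps each component of G1 bijectively onto a component of G2. Since G1 has 2 component(s) and G2 has 1, they cannot be isomorphic.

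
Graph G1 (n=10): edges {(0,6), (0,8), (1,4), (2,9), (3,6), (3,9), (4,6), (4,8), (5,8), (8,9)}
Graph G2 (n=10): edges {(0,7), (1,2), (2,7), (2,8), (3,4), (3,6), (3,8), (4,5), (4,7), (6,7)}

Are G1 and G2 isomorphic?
Yes, isomorphic

The graphs are isomorphic.
One valid mapping φ: V(G1) → V(G2): 0→6, 1→5, 2→1, 3→8, 4→4, 5→0, 6→3, 7→9, 8→7, 9→2

Verify φ preserves adjacency — for each edge of G1, its image is an edge of G2:
  (0,6) → (φ(0),φ(6)) = (3,6) ∈ E(G2) ✓
  (0,8) → (φ(0),φ(8)) = (6,7) ∈ E(G2) ✓
  (1,4) → (φ(1),φ(4)) = (4,5) ∈ E(G2) ✓
  (2,9) → (φ(2),φ(9)) = (1,2) ∈ E(G2) ✓
  (3,6) → (φ(3),φ(6)) = (3,8) ∈ E(G2) ✓
  (3,9) → (φ(3),φ(9)) = (2,8) ∈ E(G2) ✓
  (4,6) → (φ(4),φ(6)) = (3,4) ∈ E(G2) ✓
  (4,8) → (φ(4),φ(8)) = (4,7) ∈ E(G2) ✓
  (5,8) → (φ(5),φ(8)) = (0,7) ∈ E(G2) ✓
  (8,9) → (φ(8),φ(9)) = (2,7) ∈ E(G2) ✓
All 10 edges of G1 map to edges of G2, and |E(G1)| = |E(G2)| = 10, so φ is a bijection on edges as well as vertices. Hence G1 ≅ G2.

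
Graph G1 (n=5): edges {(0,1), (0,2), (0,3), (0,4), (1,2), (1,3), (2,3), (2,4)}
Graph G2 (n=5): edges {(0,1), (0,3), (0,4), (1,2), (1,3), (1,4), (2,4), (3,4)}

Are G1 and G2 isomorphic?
Yes, isomorphic

The graphs are isomorphic.
One valid mapping φ: V(G1) → V(G2): 0→4, 1→3, 2→1, 3→0, 4→2

Verify φ preserves adjacency — for each edge of G1, its image is an edge of G2:
  (0,1) → (φ(0),φ(1)) = (3,4) ∈ E(G2) ✓
  (0,2) → (φ(0),φ(2)) = (1,4) ∈ E(G2) ✓
  (0,3) → (φ(0),φ(3)) = (0,4) ∈ E(G2) ✓
  (0,4) → (φ(0),φ(4)) = (2,4) ∈ E(G2) ✓
  (1,2) → (φ(1),φ(2)) = (1,3) ∈ E(G2) ✓
  (1,3) → (φ(1),φ(3)) = (0,3) ∈ E(G2) ✓
  (2,3) → (φ(2),φ(3)) = (0,1) ∈ E(G2) ✓
  (2,4) → (φ(2),φ(4)) = (1,2) ∈ E(G2) ✓
All 8 edges of G1 map to edges of G2, and |E(G1)| = |E(G2)| = 8, so φ is a bijection on edges as well as vertices. Hence G1 ≅ G2.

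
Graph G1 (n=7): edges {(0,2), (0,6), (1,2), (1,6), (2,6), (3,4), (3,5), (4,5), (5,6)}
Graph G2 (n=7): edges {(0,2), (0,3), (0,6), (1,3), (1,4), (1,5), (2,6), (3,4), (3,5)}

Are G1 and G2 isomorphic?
Yes, isomorphic

The graphs are isomorphic.
One valid mapping φ: V(G1) → V(G2): 0→4, 1→5, 2→1, 3→2, 4→6, 5→0, 6→3

Verify φ preserves adjacency — for each edge of G1, its image is an edge of G2:
  (0,2) → (φ(0),φ(2)) = (1,4) ∈ E(G2) ✓
  (0,6) → (φ(0),φ(6)) = (3,4) ∈ E(G2) ✓
  (1,2) → (φ(1),φ(2)) = (1,5) ∈ E(G2) ✓
  (1,6) → (φ(1),φ(6)) = (3,5) ∈ E(G2) ✓
  (2,6) → (φ(2),φ(6)) = (1,3) ∈ E(G2) ✓
  (3,4) → (φ(3),φ(4)) = (2,6) ∈ E(G2) ✓
  (3,5) → (φ(3),φ(5)) = (0,2) ∈ E(G2) ✓
  (4,5) → (φ(4),φ(5)) = (0,6) ∈ E(G2) ✓
  (5,6) → (φ(5),φ(6)) = (0,3) ∈ E(G2) ✓
All 9 edges of G1 map to edges of G2, and |E(G1)| = |E(G2)| = 9, so φ is a bijection on edges as well as vertices. Hence G1 ≅ G2.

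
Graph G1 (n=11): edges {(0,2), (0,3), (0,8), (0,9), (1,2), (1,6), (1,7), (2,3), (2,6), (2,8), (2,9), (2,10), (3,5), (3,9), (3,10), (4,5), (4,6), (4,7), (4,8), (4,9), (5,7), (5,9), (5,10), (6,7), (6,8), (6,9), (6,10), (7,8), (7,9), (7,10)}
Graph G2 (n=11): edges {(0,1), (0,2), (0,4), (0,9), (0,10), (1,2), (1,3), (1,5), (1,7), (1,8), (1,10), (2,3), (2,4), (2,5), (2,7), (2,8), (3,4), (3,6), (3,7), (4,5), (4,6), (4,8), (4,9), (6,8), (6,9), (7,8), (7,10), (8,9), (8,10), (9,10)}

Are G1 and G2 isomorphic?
Yes, isomorphic

The graphs are isomorphic.
One valid mapping φ: V(G1) → V(G2): 0→6, 1→5, 2→4, 3→9, 4→7, 5→10, 6→2, 7→1, 8→3, 9→8, 10→0

Verify φ preserves adjacency — for each edge of G1, its image is an edge of G2:
  (0,2) → (φ(0),φ(2)) = (4,6) ∈ E(G2) ✓
  (0,3) → (φ(0),φ(3)) = (6,9) ∈ E(G2) ✓
  (0,8) → (φ(0),φ(8)) = (3,6) ∈ E(G2) ✓
  (0,9) → (φ(0),φ(9)) = (6,8) ∈ E(G2) ✓
  (1,2) → (φ(1),φ(2)) = (4,5) ∈ E(G2) ✓
  (1,6) → (φ(1),φ(6)) = (2,5) ∈ E(G2) ✓
  (1,7) → (φ(1),φ(7)) = (1,5) ∈ E(G2) ✓
  (2,3) → (φ(2),φ(3)) = (4,9) ∈ E(G2) ✓
  (2,6) → (φ(2),φ(6)) = (2,4) ∈ E(G2) ✓
  (2,8) → (φ(2),φ(8)) = (3,4) ∈ E(G2) ✓
  (2,9) → (φ(2),φ(9)) = (4,8) ∈ E(G2) ✓
  (2,10) → (φ(2),φ(10)) = (0,4) ∈ E(G2) ✓
  (3,5) → (φ(3),φ(5)) = (9,10) ∈ E(G2) ✓
  (3,9) → (φ(3),φ(9)) = (8,9) ∈ E(G2) ✓
  (3,10) → (φ(3),φ(10)) = (0,9) ∈ E(G2) ✓
  (4,5) → (φ(4),φ(5)) = (7,10) ∈ E(G2) ✓
  (4,6) → (φ(4),φ(6)) = (2,7) ∈ E(G2) ✓
  (4,7) → (φ(4),φ(7)) = (1,7) ∈ E(G2) ✓
  (4,8) → (φ(4),φ(8)) = (3,7) ∈ E(G2) ✓
  (4,9) → (φ(4),φ(9)) = (7,8) ∈ E(G2) ✓
  (5,7) → (φ(5),φ(7)) = (1,10) ∈ E(G2) ✓
  (5,9) → (φ(5),φ(9)) = (8,10) ∈ E(G2) ✓
  (5,10) → (φ(5),φ(10)) = (0,10) ∈ E(G2) ✓
  (6,7) → (φ(6),φ(7)) = (1,2) ∈ E(G2) ✓
  (6,8) → (φ(6),φ(8)) = (2,3) ∈ E(G2) ✓
  (6,9) → (φ(6),φ(9)) = (2,8) ∈ E(G2) ✓
  (6,10) → (φ(6),φ(10)) = (0,2) ∈ E(G2) ✓
  (7,8) → (φ(7),φ(8)) = (1,3) ∈ E(G2) ✓
  (7,9) → (φ(7),φ(9)) = (1,8) ∈ E(G2) ✓
  (7,10) → (φ(7),φ(10)) = (0,1) ∈ E(G2) ✓
All 30 edges of G1 map to edges of G2, and |E(G1)| = |E(G2)| = 30, so φ is a bijection on edges as well as vertices. Hence G1 ≅ G2.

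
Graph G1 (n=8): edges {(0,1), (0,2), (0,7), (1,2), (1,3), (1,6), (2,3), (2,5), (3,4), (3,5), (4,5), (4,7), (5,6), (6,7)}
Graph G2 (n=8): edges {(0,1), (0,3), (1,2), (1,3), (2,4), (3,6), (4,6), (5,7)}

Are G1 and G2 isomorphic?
No, not isomorphic

The graphs are NOT isomorphic.

Degrees in G1: deg(0)=3, deg(1)=4, deg(2)=4, deg(3)=4, deg(4)=3, deg(5)=4, deg(6)=3, deg(7)=3.
Sorted degree sequence of G1: [4, 4, 4, 4, 3, 3, 3, 3].
Degrees in G2: deg(0)=2, deg(1)=3, deg(2)=2, deg(3)=3, deg(4)=2, deg(5)=1, deg(6)=2, deg(7)=1.
Sorted degree sequence of G2: [3, 3, 2, 2, 2, 2, 1, 1].
The (sorted) degree sequence is an isomorphism invariant, so since G1 and G2 have different degree sequences they cannot be isomorphic.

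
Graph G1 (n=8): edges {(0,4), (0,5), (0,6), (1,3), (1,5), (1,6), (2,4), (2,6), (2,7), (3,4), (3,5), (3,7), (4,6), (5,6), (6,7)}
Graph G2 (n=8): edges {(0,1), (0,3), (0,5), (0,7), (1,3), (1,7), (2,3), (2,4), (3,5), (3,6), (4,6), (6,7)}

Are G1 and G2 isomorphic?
No, not isomorphic

The graphs are NOT isomorphic.

Degrees in G1: deg(0)=3, deg(1)=3, deg(2)=3, deg(3)=4, deg(4)=4, deg(5)=4, deg(6)=6, deg(7)=3.
Sorted degree sequence of G1: [6, 4, 4, 4, 3, 3, 3, 3].
Degrees in G2: deg(0)=4, deg(1)=3, deg(2)=2, deg(3)=5, deg(4)=2, deg(5)=2, deg(6)=3, deg(7)=3.
Sorted degree sequence of G2: [5, 4, 3, 3, 3, 2, 2, 2].
The (sorted) degree sequence is an isomorphism invariant, so since G1 and G2 have different degree sequences they cannot be isomorphic.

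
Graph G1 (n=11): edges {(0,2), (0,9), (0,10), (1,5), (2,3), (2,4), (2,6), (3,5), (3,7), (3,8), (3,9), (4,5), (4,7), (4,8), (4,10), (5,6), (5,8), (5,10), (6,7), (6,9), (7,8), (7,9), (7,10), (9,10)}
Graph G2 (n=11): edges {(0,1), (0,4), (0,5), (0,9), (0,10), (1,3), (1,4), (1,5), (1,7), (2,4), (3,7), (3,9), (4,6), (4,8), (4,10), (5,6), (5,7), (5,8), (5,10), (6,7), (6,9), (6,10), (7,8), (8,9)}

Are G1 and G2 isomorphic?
Yes, isomorphic

The graphs are isomorphic.
One valid mapping φ: V(G1) → V(G2): 0→3, 1→2, 2→9, 3→6, 4→0, 5→4, 6→8, 7→5, 8→10, 9→7, 10→1

Verify φ preserves adjacency — for each edge of G1, its image is an edge of G2:
  (0,2) → (φ(0),φ(2)) = (3,9) ∈ E(G2) ✓
  (0,9) → (φ(0),φ(9)) = (3,7) ∈ E(G2) ✓
  (0,10) → (φ(0),φ(10)) = (1,3) ∈ E(G2) ✓
  (1,5) → (φ(1),φ(5)) = (2,4) ∈ E(G2) ✓
  (2,3) → (φ(2),φ(3)) = (6,9) ∈ E(G2) ✓
  (2,4) → (φ(2),φ(4)) = (0,9) ∈ E(G2) ✓
  (2,6) → (φ(2),φ(6)) = (8,9) ∈ E(G2) ✓
  (3,5) → (φ(3),φ(5)) = (4,6) ∈ E(G2) ✓
  (3,7) → (φ(3),φ(7)) = (5,6) ∈ E(G2) ✓
  (3,8) → (φ(3),φ(8)) = (6,10) ∈ E(G2) ✓
  (3,9) → (φ(3),φ(9)) = (6,7) ∈ E(G2) ✓
  (4,5) → (φ(4),φ(5)) = (0,4) ∈ E(G2) ✓
  (4,7) → (φ(4),φ(7)) = (0,5) ∈ E(G2) ✓
  (4,8) → (φ(4),φ(8)) = (0,10) ∈ E(G2) ✓
  (4,10) → (φ(4),φ(10)) = (0,1) ∈ E(G2) ✓
  (5,6) → (φ(5),φ(6)) = (4,8) ∈ E(G2) ✓
  (5,8) → (φ(5),φ(8)) = (4,10) ∈ E(G2) ✓
  (5,10) → (φ(5),φ(10)) = (1,4) ∈ E(G2) ✓
  (6,7) → (φ(6),φ(7)) = (5,8) ∈ E(G2) ✓
  (6,9) → (φ(6),φ(9)) = (7,8) ∈ E(G2) ✓
  (7,8) → (φ(7),φ(8)) = (5,10) ∈ E(G2) ✓
  (7,9) → (φ(7),φ(9)) = (5,7) ∈ E(G2) ✓
  (7,10) → (φ(7),φ(10)) = (1,5) ∈ E(G2) ✓
  (9,10) → (φ(9),φ(10)) = (1,7) ∈ E(G2) ✓
All 24 edges of G1 map to edges of G2, and |E(G1)| = |E(G2)| = 24, so φ is a bijection on edges as well as vertices. Hence G1 ≅ G2.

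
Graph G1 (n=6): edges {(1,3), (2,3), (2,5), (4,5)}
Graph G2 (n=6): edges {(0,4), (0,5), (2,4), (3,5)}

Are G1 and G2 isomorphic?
Yes, isomorphic

The graphs are isomorphic.
One valid mapping φ: V(G1) → V(G2): 0→1, 1→3, 2→0, 3→5, 4→2, 5→4

Verify φ preserves adjacency — for each edge of G1, its image is an edge of G2:
  (1,3) → (φ(1),φ(3)) = (3,5) ∈ E(G2) ✓
  (2,3) → (φ(2),φ(3)) = (0,5) ∈ E(G2) ✓
  (2,5) → (φ(2),φ(5)) = (0,4) ∈ E(G2) ✓
  (4,5) → (φ(4),φ(5)) = (2,4) ∈ E(G2) ✓
All 4 edges of G1 map to edges of G2, and |E(G1)| = |E(G2)| = 4, so φ is a bijection on edges as well as vertices. Hence G1 ≅ G2.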